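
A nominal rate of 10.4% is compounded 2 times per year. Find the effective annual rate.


Formula: EAR = (1 + r/m)^m - 1
Period rate: r/m = 0.104 / 2 = 0.052
Compounding: (1 + 0.052)^2 = 1.106704
EAR = 1.106704 - 1 = 0.106704

0.106704


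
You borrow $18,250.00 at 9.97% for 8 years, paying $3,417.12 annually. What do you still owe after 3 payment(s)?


Formula: Balance = PV*(1+r)^k - PMT*((1+r)^k - 1)/r
Growth: (1 + 0.0997)^3 = 1.329911
Accumulated factor: ((1+r)^k - 1)/r = 3.30904
Balance = $18,250.00 * 1.329911 - $3,417.12 * 3.30904
Balance = $12,963.49

$12,963.49


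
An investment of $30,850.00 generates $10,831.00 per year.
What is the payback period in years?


Formula: Payback = investment / annual cash flow
Substituting: Payback = $30,850.00 / $10,831.00
Payback = 2.8483 years

2.8483 years


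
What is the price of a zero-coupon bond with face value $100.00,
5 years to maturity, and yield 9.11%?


Formula: Price = FV / (1 + r)^n
Substituting: Price = $100.00 / (1 + 0.0911)^5
Discount factor: (1.0911)^5 = 1.546403
Price = $100.00 / 1.546403 = $64.67

$64.67


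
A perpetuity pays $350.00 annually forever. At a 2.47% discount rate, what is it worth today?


Formula: PV = C / r
Substituting: PV = $350.00 / 0.0247
PV = $14,170.04

$14,170.04


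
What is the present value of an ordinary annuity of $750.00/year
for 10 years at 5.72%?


Formula: PV = PMT * (1 - (1+r)^(-n)) / r
Discount factor: (1 + 0.0572)^(-10) = 0.573361
Bracket: 1 - 0.573361 = 0.426639
PV = $750.00 * 0.426639 / 0.0572 = $5,594.04

$5,594.04


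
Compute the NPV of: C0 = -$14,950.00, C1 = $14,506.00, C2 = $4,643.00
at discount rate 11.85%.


Formula: NPV = C0 + C1/(1+r) + C2/(1+r)^2
Discount C1: $14,506.00 / (1 + 0.1185) = $12,969.16
Discount C2: $4,643.00 / (1 + 0.1185)^2 = $3,711.31
NPV = -$14,950.00 + $12,969.16 + $3,711.31 = $1,730.46

$1,730.46


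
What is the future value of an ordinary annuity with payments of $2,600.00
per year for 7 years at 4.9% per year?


Formula: FV = PMT * ((1+r)^n - 1) / r
Growth factor: (1 + 0.049)^7 = 1.397747
Numerator: 1.397747 - 1 = 0.397747
FV = $2,600.00 * 0.397747 / 0.049 = $21,104.92

$21,104.92


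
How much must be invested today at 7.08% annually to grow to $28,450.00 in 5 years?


Formula: PV = FV / (1 + r)^n
Substituting: PV = $28,450.00 / (1 + 0.0708)^5
Discount factor: (1.0708)^5 = 1.407803
PV = $28,450.00 / 1.407803 = $20,208.80

$20,208.80


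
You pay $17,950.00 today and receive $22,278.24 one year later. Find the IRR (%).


Formula: IRR = C1/C0 - 1
Substituting: IRR = $22,278.24 / $17,950.00 - 1
Ratio: 1.241128 - 1 = 0.241128
IRR = 24.1128%

24.1128%


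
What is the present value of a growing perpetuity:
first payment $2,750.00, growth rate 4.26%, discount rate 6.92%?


Formula: PV = C / (r - g)
Spread: r - g = 0.0692 - 0.0426 = 0.0266
Substituting: PV = $2,750.00 / 0.0266
PV = $103,383.46

$103,383.46


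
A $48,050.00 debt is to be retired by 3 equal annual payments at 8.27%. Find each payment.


Formula: PMT = PV * r / (1 - (1+r)^(-n))
Denominator: 1 - (1 + 0.0827)^(-3) = 0.212092
Numerator: $48,050.00 * 0.0827 = 3973.735
PMT = 3973.735 / 0.212092 = $18,735.92

$18,735.92


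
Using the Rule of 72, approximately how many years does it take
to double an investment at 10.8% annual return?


Formula: Years ≈ 72 / r
Substituting: Years ≈ 72 / 10.8
Years ≈ 6.7

6.7 years


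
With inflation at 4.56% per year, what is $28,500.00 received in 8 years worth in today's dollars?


Formula: Real value = nominal / (1 + inflation)^years
Price level: (1 + 0.0456)^8 = 1.428646
Real value = $28,500.00 / 1.428646 = $19,948.96

$19,948.96


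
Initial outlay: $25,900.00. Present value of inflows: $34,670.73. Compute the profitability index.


Formula: PI = PV(cash flows) / initial investment
Substituting: PI = $34,670.73 / $25,900.00
PI = 1.3386

1.3386


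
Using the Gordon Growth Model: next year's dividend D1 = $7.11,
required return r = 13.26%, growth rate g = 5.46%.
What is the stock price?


Formula: P = D1 / (r - g)
Spread: r - g = 0.1326 - 0.0546 = 0.078
Substituting: P = $7.11 / 0.078
P = $91.15

$91.15


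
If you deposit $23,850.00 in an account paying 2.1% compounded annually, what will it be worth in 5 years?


Formula: FV = P * (1 + r)^n
Substituting: FV = $23,850.00 * (1 + 0.021)^5
Growth factor: (1.021)^5 = 1.109504
FV = $23,850.00 * 1.109504 = $26,461.66

$26,461.66


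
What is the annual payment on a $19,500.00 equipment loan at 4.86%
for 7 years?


Formula: PMT = PV * r / (1 - (1+r)^(-n))
Denominator: 1 - (1 + 0.0486)^(-7) = 0.28265
Numerator: $19,500.00 * 0.0486 = 947.7
PMT = 947.7 / 0.28265 = $3,352.91

$3,352.91


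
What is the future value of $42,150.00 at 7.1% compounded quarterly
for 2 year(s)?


Formula: FV = P * (1 + r/m)^(m*t)
Period rate: r/m = 0.071 / 4 = 0.01775
Total periods: m*t = 4 * 2 = 8
Growth factor: (1 + 0.01775)^8 = 1.151142
FV = $42,150.00 * 1.151142 = $48,520.63

$48,520.63


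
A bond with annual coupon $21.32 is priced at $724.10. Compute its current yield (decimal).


Formula: Current yield = annual coupon / price
Substituting: CY = $21.32 / $724.10
CY = 0.029443

0.029443


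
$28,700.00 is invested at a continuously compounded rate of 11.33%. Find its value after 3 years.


Formula: FV = P * e^(r*t)
Exponent: r*t = 0.1133 * 3 = 0.3399
e^(0.3399) = 1.404807
FV = $28,700.00 * 1.404807 = $40,317.96

$40,317.96


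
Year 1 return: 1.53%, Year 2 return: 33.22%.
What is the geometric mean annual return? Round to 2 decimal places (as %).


Formula: Geometric mean = ((1+r1)*(1+r2))^(1/2) - 1
Product: (1 + 0.0153) * (1 + 0.3322) = 1.0153 * 1.3322 = 1.352583
Square root: 1.352583^0.5 = 1.163006
Geometric mean = 1.163006 - 1 = 0.163006
As percentage: 16.30%

16.30%


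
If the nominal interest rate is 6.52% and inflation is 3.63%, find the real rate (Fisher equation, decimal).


Formula: (1 + r_real) = (1 + r_nom) / (1 + inflation)
Substituting: (1 + r_real) = 1.0652 / 1.0363
(1 + r_real) = 1.027888
r_real = 1.027888 - 1 = 0.027888

0.027888


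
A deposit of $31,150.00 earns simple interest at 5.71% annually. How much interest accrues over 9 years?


Formula: I = P * r * t
Substituting: I = $31,150.00 * 0.0571 * 9
Step: I = $31,150.00 * 0.5139
I = $16,007.99

$16,007.99


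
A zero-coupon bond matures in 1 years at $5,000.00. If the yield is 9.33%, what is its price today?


Formula: Price = FV / (1 + r)^n
Substituting: Price = $5,000.00 / (1 + 0.0933)^1
Discount factor: (1.0933)^1 = 1.0933
Price = $5,000.00 / 1.0933 = $4,573.31

$4,573.31


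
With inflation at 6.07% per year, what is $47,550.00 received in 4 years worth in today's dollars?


Formula: Real value = nominal / (1 + inflation)^years
Price level: (1 + 0.0607)^4 = 1.265815
Real value = $47,550.00 / 1.265815 = $37,564.73

$37,564.73


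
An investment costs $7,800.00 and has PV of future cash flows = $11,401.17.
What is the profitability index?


Formula: PI = PV(cash flows) / initial investment
Substituting: PI = $11,401.17 / $7,800.00
PI = 1.4617

1.4617


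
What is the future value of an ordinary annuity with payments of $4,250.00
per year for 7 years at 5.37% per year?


Formula: FV = PMT * ((1+r)^n - 1) / r
Growth factor: (1 + 0.0537)^7 = 1.442178
Numerator: 1.442178 - 1 = 0.442178
FV = $4,250.00 * 0.442178 / 0.0537 = $34,995.46

$34,995.46


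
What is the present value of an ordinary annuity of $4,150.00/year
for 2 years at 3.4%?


Formula: PV = PMT * (1 - (1+r)^(-n)) / r
Discount factor: (1 + 0.034)^(-2) = 0.935317
Bracket: 1 - 0.935317 = 0.064683
PV = $4,150.00 * 0.064683 / 0.034 = $7,895.11

$7,895.11


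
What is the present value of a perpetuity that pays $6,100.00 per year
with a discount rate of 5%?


Formula: PV = C / r
Substituting: PV = $6,100.00 / 0.05
PV = $122,000.00

$122,000.00


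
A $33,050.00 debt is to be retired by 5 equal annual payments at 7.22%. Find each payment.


Formula: PMT = PV * r / (1 - (1+r)^(-n))
Denominator: 1 - (1 + 0.0722)^(-5) = 0.294299
Numerator: $33,050.00 * 0.0722 = 2386.21
PMT = 2386.21 / 0.294299 = $8,108.13

$8,108.13


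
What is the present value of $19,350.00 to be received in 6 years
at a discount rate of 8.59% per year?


Formula: PV = FV / (1 + r)^n
Substituting: PV = $19,350.00 / (1 + 0.0859)^6
Discount factor: (1.0859)^6 = 1.639604
PV = $19,350.00 / 1.639604 = $11,801.63

$11,801.63


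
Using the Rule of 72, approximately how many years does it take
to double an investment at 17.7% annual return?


Formula: Years ≈ 72 / r
Substituting: Years ≈ 72 / 17.7
Years ≈ 4.1

4.1 years


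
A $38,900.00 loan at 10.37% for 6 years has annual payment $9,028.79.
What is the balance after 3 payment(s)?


Formula: Balance = PV*(1+r)^k - PMT*((1+r)^k - 1)/r
Growth: (1 + 0.1037)^3 = 1.344476
Accumulated factor: ((1+r)^k - 1)/r = 3.321854
Balance = $38,900.00 * 1.344476 - $9,028.79 * 3.321854
Balance = $22,307.81

$22,307.81


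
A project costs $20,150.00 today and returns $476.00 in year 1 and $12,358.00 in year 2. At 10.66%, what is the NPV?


Formula: NPV = C0 + C1/(1+r) + C2/(1+r)^2
Discount C1: $476.00 / (1 + 0.1066) = $430.15
Discount C2: $12,358.00 / (1 + 0.1066)^2 = $10,091.76
NPV = -$20,150.00 + $430.15 + $10,091.76 = -$9,628.09

-$9,628.09


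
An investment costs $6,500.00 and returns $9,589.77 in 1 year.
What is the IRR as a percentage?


Formula: IRR = C1/C0 - 1
Substituting: IRR = $9,589.77 / $6,500.00 - 1
Ratio: 1.475349 - 1 = 0.475349
IRR = 47.5349%

47.5349%


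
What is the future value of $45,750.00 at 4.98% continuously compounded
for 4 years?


Formula: FV = P * e^(r*t)
Exponent: r*t = 0.0498 * 4 = 0.1992
e^(0.1992) = 1.220426
FV = $45,750.00 * 1.220426 = $55,834.49

$55,834.49


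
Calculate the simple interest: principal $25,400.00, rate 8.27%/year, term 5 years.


Formula: I = P * r * t
Substituting: I = $25,400.00 * 0.0827 * 5
Step: I = $25,400.00 * 0.4135
I = $10,502.90

$10,502.90


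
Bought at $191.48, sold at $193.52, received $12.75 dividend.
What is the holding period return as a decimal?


Formula: HPR = (P1 - P0 + D) / P0
Gain: $193.52 - $191.48 + $12.75 = $14.79
HPR = $14.79 / $191.48 = 0.0772

0.0772


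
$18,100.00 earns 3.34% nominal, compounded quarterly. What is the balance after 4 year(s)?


Formula: FV = P * (1 + r/m)^(m*t)
Period rate: r/m = 0.0334 / 4 = 0.00835
Total periods: m*t = 4 * 4 = 16
Growth factor: (1 + 0.00835)^16 = 1.142302
FV = $18,100.00 * 1.142302 = $20,675.66

$20,675.66


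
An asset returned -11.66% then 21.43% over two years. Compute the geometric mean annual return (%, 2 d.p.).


Formula: Geometric mean = ((1+r1)*(1+r2))^(1/2) - 1
Product: (1 + -0.1166) * (1 + 0.2143) = 0.8834 * 1.2143 = 1.072713
Square root: 1.072713^0.5 = 1.035718
Geometric mean = 1.035718 - 1 = 0.035718
As percentage: 3.57%

3.57%


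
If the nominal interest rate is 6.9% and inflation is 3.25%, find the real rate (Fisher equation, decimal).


Formula: (1 + r_real) = (1 + r_nom) / (1 + inflation)
Substituting: (1 + r_real) = 1.069 / 1.0325
(1 + r_real) = 1.035351
r_real = 1.035351 - 1 = 0.035351

0.035351


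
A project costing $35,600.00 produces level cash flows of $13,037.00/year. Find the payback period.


Formula: Payback = investment / annual cash flow
Substituting: Payback = $35,600.00 / $13,037.00
Payback = 2.7307 years

2.7307 years


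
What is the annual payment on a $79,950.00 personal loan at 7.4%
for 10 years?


Formula: PMT = PV * r / (1 - (1+r)^(-n))
Denominator: 1 - (1 + 0.074)^(-10) = 0.510269
Numerator: $79,950.00 * 0.074 = 5916.3
PMT = 5916.3 / 0.510269 = $11,594.46

$11,594.46


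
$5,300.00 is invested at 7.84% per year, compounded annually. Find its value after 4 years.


Formula: FV = P * (1 + r)^n
Substituting: FV = $5,300.00 * (1 + 0.0784)^4
Growth factor: (1.0784)^4 = 1.352445
FV = $5,300.00 * 1.352445 = $7,167.96

$7,167.96


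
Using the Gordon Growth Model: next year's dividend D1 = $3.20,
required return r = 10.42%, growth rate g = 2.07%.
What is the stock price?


Formula: P = D1 / (r - g)
Spread: r - g = 0.1042 - 0.0207 = 0.0835
Substituting: P = $3.20 / 0.0835
P = $38.32

$38.32


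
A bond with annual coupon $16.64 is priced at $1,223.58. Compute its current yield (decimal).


Formula: Current yield = annual coupon / price
Substituting: CY = $16.64 / $1,223.58
CY = 0.013599

0.013599


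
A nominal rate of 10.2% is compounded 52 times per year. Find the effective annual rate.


Formula: EAR = (1 + r/m)^m - 1
Period rate: r/m = 0.102 / 52 = 0.001962
Compounding: (1 + 0.001962)^52 = 1.107273
EAR = 1.107273 - 1 = 0.107273

0.107273


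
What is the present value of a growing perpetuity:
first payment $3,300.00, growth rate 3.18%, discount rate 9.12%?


Formula: PV = C / (r - g)
Spread: r - g = 0.0912 - 0.0318 = 0.0594
Substituting: PV = $3,300.00 / 0.0594
PV = $55,555.56

$55,555.56


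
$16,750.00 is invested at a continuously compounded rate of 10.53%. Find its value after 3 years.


Formula: FV = P * e^(r*t)
Exponent: r*t = 0.1053 * 3 = 0.3159
e^(0.3159) = 1.371493
FV = $16,750.00 * 1.371493 = $22,972.51

$22,972.51


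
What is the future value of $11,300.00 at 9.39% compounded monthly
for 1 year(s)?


Formula: FV = P * (1 + r/m)^(m*t)
Period rate: r/m = 0.0939 / 12 = 0.007825
Total periods: m*t = 12 * 1 = 12
Growth factor: (1 + 0.007825)^12 = 1.098049
FV = $11,300.00 * 1.098049 = $12,407.95

$12,407.95


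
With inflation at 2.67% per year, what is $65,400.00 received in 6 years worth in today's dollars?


Formula: Real value = nominal / (1 + inflation)^years
Price level: (1 + 0.0267)^6 = 1.171282
Real value = $65,400.00 / 1.171282 = $55,836.27

$55,836.27


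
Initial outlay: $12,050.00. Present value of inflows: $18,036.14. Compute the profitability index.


Formula: PI = PV(cash flows) / initial investment
Substituting: PI = $18,036.14 / $12,050.00
PI = 1.4968

1.4968


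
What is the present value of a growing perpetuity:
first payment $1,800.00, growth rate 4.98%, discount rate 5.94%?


Formula: PV = C / (r - g)
Spread: r - g = 0.0594 - 0.0498 = 0.0096
Substituting: PV = $1,800.00 / 0.0096
PV = $187,500.00

$187,500.00


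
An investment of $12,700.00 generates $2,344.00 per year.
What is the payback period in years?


Formula: Payback = investment / annual cash flow
Substituting: Payback = $12,700.00 / $2,344.00
Payback = 5.4181 years

5.4181 years


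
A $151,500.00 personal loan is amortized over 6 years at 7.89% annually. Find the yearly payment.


Formula: PMT = PV * r / (1 - (1+r)^(-n))
Denominator: 1 - (1 + 0.0789)^(-6) = 0.365966
Numerator: $151,500.00 * 0.0789 = 11953.35
PMT = 11953.35 / 0.365966 = $32,662.50

$32,662.50


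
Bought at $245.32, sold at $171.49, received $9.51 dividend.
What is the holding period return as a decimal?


Formula: HPR = (P1 - P0 + D) / P0
Gain: $171.49 - $245.32 + $9.51 = -$64.32
HPR = -$64.32 / $245.32 = -0.2622

-0.2622


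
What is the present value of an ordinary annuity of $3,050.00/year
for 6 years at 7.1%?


Formula: PV = PMT * (1 - (1+r)^(-n)) / r
Discount factor: (1 + 0.071)^(-6) = 0.662618
Bracket: 1 - 0.662618 = 0.337382
PV = $3,050.00 * 0.337382 / 0.071 = $14,493.17

$14,493.17


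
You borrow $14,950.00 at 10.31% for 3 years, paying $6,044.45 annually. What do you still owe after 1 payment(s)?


Formula: Balance = PV*(1+r)^k - PMT*((1+r)^k - 1)/r
Growth: (1 + 0.1031)^1 = 1.1031
Accumulated factor: ((1+r)^k - 1)/r = 1.0
Balance = $14,950.00 * 1.1031 - $6,044.45 * 1.0
Balance = $10,446.90

$10,446.90


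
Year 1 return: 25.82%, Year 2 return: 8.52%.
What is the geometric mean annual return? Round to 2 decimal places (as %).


Formula: Geometric mean = ((1+r1)*(1+r2))^(1/2) - 1
Product: (1 + 0.2582) * (1 + 0.0852) = 1.2582 * 1.0852 = 1.365399
Square root: 1.365399^0.5 = 1.168503
Geometric mean = 1.168503 - 1 = 0.168503
As percentage: 16.85%

16.85%


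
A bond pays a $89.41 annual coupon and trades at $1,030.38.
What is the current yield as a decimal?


Formula: Current yield = annual coupon / price
Substituting: CY = $89.41 / $1,030.38
CY = 0.086774

0.086774


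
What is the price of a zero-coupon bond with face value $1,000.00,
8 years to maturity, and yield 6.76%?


Formula: Price = FV / (1 + r)^n
Substituting: Price = $1,000.00 / (1 + 0.0676)^8
Discount factor: (1.0676)^8 = 1.687596
Price = $1,000.00 / 1.687596 = $592.56

$592.56


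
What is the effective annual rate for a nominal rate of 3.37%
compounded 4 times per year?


Formula: EAR = (1 + r/m)^m - 1
Period rate: r/m = 0.0337 / 4 = 0.008425
Compounding: (1 + 0.008425)^4 = 1.034128
EAR = 1.034128 - 1 = 0.034128

0.034128


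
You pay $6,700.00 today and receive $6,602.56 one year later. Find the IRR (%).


Formula: IRR = C1/C0 - 1
Substituting: IRR = $6,602.56 / $6,700.00 - 1
Ratio: 0.985457 - 1 = -0.014543
IRR = -1.4543%

-1.4543%


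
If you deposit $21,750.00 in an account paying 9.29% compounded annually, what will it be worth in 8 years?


Formula: FV = P * (1 + r)^n
Substituting: FV = $21,750.00 * (1 + 0.0929)^8
Growth factor: (1.0929)^8 = 2.03537
FV = $21,750.00 * 2.03537 = $44,269.30

$44,269.30


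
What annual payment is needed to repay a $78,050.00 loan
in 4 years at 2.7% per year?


Formula: PMT = PV * r / (1 - (1+r)^(-n))
Denominator: 1 - (1 + 0.027)^(-4) = 0.101086
Numerator: $78,050.00 * 0.027 = 2107.35
PMT = 2107.35 / 0.101086 = $20,847.14

$20,847.14


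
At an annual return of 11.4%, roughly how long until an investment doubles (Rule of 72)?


Formula: Years ≈ 72 / r
Substituting: Years ≈ 72 / 11.4
Years ≈ 6.3

6.3 years


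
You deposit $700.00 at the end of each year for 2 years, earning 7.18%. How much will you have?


Formula: FV = PMT * ((1+r)^n - 1) / r
Growth factor: (1 + 0.0718)^2 = 1.148755
Numerator: 1.148755 - 1 = 0.148755
FV = $700.00 * 0.148755 / 0.0718 = $1,450.26

$1,450.26


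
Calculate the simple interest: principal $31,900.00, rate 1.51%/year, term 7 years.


Formula: I = P * r * t
Substituting: I = $31,900.00 * 0.0151 * 7
Step: I = $31,900.00 * 0.1057
I = $3,371.83

$3,371.83


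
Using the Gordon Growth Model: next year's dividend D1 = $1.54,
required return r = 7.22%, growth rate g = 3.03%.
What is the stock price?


Formula: P = D1 / (r - g)
Spread: r - g = 0.0722 - 0.0303 = 0.0419
Substituting: P = $1.54 / 0.0419
P = $36.75

$36.75


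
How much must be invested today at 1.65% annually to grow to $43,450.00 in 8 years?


Formula: PV = FV / (1 + r)^n
Substituting: PV = $43,450.00 / (1 + 0.0165)^8
Discount factor: (1.0165)^8 = 1.13988
PV = $43,450.00 / 1.13988 = $38,118.05

$38,118.05


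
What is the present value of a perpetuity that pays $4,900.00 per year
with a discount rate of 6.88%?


Formula: PV = C / r
Substituting: PV = $4,900.00 / 0.0688
PV = $71,220.93

$71,220.93


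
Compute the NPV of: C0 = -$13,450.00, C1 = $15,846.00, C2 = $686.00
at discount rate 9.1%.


Formula: NPV = C0 + C1/(1+r) + C2/(1+r)^2
Discount C1: $15,846.00 / (1 + 0.091) = $14,524.29
Discount C2: $686.00 / (1 + 0.091)^2 = $576.33
NPV = -$13,450.00 + $14,524.29 + $576.33 = $1,650.62

$1,650.62


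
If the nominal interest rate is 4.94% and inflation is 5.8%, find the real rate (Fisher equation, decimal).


Formula: (1 + r_real) = (1 + r_nom) / (1 + inflation)
Substituting: (1 + r_real) = 1.0494 / 1.058
(1 + r_real) = 0.991871
r_real = 0.991871 - 1 = -0.008129

-0.008129


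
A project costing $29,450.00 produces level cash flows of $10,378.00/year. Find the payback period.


Formula: Payback = investment / annual cash flow
Substituting: Payback = $29,450.00 / $10,378.00
Payback = 2.8377 years

2.8377 years


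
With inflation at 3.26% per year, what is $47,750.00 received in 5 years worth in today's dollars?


Formula: Real value = nominal / (1 + inflation)^years
Price level: (1 + 0.0326)^5 = 1.17398
Real value = $47,750.00 / 1.17398 = $40,673.61

$40,673.61


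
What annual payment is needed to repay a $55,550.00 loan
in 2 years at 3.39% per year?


Formula: PMT = PV * r / (1 - (1+r)^(-n))
Denominator: 1 - (1 + 0.0339)^(-2) = 0.064502
Numerator: $55,550.00 * 0.0339 = 1883.145
PMT = 1883.145 / 0.064502 = $29,195.21

$29,195.21


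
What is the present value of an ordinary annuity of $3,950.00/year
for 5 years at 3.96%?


Formula: PV = PMT * (1 - (1+r)^(-n)) / r
Discount factor: (1 + 0.0396)^(-5) = 0.82351
Bracket: 1 - 0.82351 = 0.17649
PV = $3,950.00 * 0.17649 / 0.0396 = $17,604.48

$17,604.48


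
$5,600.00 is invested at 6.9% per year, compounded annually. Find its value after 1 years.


Formula: FV = P * (1 + r)^n
Substituting: FV = $5,600.00 * (1 + 0.069)^1
Growth factor: (1.069)^1 = 1.069
FV = $5,600.00 * 1.069 = $5,986.40

$5,986.40


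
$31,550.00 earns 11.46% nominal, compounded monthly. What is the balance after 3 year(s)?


Formula: FV = P * (1 + r/m)^(m*t)
Period rate: r/m = 0.1146 / 12 = 0.00955
Total periods: m*t = 12 * 3 = 36
Growth factor: (1 + 0.00955)^36 = 1.407998
FV = $31,550.00 * 1.407998 = $44,422.33

$44,422.33


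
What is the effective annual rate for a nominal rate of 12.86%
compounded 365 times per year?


Formula: EAR = (1 + r/m)^m - 1
Period rate: r/m = 0.1286 / 365 = 0.000352
Compounding: (1 + 0.000352)^365 = 1.137209
EAR = 1.137209 - 1 = 0.137209

0.137209


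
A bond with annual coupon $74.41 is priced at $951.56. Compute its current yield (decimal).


Formula: Current yield = annual coupon / price
Substituting: CY = $74.41 / $951.56
CY = 0.078198

0.078198


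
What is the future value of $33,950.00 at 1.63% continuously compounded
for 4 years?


Formula: FV = P * e^(r*t)
Exponent: r*t = 0.0163 * 4 = 0.0652
e^(0.0652) = 1.067372
FV = $33,950.00 * 1.067372 = $36,237.30

$36,237.30


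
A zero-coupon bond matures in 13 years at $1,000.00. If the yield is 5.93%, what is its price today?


Formula: Price = FV / (1 + r)^n
Substituting: Price = $1,000.00 / (1 + 0.0593)^13
Discount factor: (1.0593)^13 = 2.11469
Price = $1,000.00 / 2.11469 = $472.88

$472.88


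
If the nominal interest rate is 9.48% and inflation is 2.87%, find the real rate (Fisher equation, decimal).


Formula: (1 + r_real) = (1 + r_nom) / (1 + inflation)
Substituting: (1 + r_real) = 1.0948 / 1.0287
(1 + r_real) = 1.064256
r_real = 1.064256 - 1 = 0.064256

0.064256


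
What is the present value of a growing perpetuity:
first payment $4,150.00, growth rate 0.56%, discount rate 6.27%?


Formula: PV = C / (r - g)
Spread: r - g = 0.0627 - 0.0056 = 0.0571
Substituting: PV = $4,150.00 / 0.0571
PV = $72,679.51

$72,679.51


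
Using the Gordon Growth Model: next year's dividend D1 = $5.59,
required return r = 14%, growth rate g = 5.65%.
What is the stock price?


Formula: P = D1 / (r - g)
Spread: r - g = 0.14 - 0.0565 = 0.0835
Substituting: P = $5.59 / 0.0835
P = $66.95

$66.95


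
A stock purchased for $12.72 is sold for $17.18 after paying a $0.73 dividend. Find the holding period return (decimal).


Formula: HPR = (P1 - P0 + D) / P0
Gain: $17.18 - $12.72 + $0.73 = $5.19
HPR = $5.19 / $12.72 = 0.408

0.408


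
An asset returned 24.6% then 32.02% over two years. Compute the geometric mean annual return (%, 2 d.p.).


Formula: Geometric mean = ((1+r1)*(1+r2))^(1/2) - 1
Product: (1 + 0.246) * (1 + 0.3202) = 1.246 * 1.3202 = 1.644969
Square root: 1.644969^0.5 = 1.282564
Geometric mean = 1.282564 - 1 = 0.282564
As percentage: 28.26%

28.26%


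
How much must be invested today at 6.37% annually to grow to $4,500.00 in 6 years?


Formula: PV = FV / (1 + r)^n
Substituting: PV = $4,500.00 / (1 + 0.0637)^6
Discount factor: (1.0637)^6 = 1.448488
PV = $4,500.00 / 1.448488 = $3,106.69

$3,106.69


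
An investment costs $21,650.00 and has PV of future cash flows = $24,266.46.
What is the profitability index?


Formula: PI = PV(cash flows) / initial investment
Substituting: PI = $24,266.46 / $21,650.00
PI = 1.1209

1.1209


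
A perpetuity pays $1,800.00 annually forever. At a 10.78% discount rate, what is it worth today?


Formula: PV = C / r
Substituting: PV = $1,800.00 / 0.1078
PV = $16,697.59

$16,697.59


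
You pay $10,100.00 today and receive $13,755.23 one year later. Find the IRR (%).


Formula: IRR = C1/C0 - 1
Substituting: IRR = $13,755.23 / $10,100.00 - 1
Ratio: 1.361904 - 1 = 0.361904
IRR = 36.1904%

36.1904%


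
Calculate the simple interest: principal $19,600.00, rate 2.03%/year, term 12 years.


Formula: I = P * r * t
Substituting: I = $19,600.00 * 0.0203 * 12
Step: I = $19,600.00 * 0.2436
I = $4,774.56

$4,774.56


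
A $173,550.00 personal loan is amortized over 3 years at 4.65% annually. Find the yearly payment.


Formula: PMT = PV * r / (1 - (1+r)^(-n))
Denominator: 1 - (1 + 0.0465)^(-3) = 0.127466
Numerator: $173,550.00 * 0.0465 = 8070.075
PMT = 8070.075 / 0.127466 = $63,311.53

$63,311.53


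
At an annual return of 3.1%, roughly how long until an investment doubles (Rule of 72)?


Formula: Years ≈ 72 / r
Substituting: Years ≈ 72 / 3.1
Years ≈ 23.2

23.2 years


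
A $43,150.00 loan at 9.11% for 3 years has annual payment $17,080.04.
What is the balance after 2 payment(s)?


Formula: Balance = PV*(1+r)^k - PMT*((1+r)^k - 1)/r
Growth: (1 + 0.0911)^2 = 1.190499
Accumulated factor: ((1+r)^k - 1)/r = 2.0911
Balance = $43,150.00 * 1.190499 - $17,080.04 * 2.0911
Balance = $15,653.97

$15,653.97


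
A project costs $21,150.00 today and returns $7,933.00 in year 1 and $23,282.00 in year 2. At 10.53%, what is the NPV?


Formula: NPV = C0 + C1/(1+r) + C2/(1+r)^2
Discount C1: $7,933.00 / (1 + 0.1053) = $7,177.24
Discount C2: $23,282.00 / (1 + 0.1053)^2 = $19,057.24
NPV = -$21,150.00 + $7,177.24 + $19,057.24 = $5,084.47

$5,084.47


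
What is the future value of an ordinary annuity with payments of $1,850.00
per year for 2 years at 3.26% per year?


Formula: FV = PMT * ((1+r)^n - 1) / r
Growth factor: (1 + 0.0326)^2 = 1.066263
Numerator: 1.066263 - 1 = 0.066263
FV = $1,850.00 * 0.066263 / 0.0326 = $3,760.31

$3,760.31


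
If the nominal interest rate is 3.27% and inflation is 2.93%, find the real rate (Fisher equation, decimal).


Formula: (1 + r_real) = (1 + r_nom) / (1 + inflation)
Substituting: (1 + r_real) = 1.0327 / 1.0293
(1 + r_real) = 1.003303
r_real = 1.003303 - 1 = 0.003303

0.003303


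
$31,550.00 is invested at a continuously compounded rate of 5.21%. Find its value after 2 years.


Formula: FV = P * e^(r*t)
Exponent: r*t = 0.0521 * 2 = 0.1042
e^(0.1042) = 1.109822
FV = $31,550.00 * 1.109822 = $35,014.90

$35,014.90


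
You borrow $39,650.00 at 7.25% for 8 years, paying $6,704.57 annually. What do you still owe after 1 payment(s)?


Formula: Balance = PV*(1+r)^k - PMT*((1+r)^k - 1)/r
Growth: (1 + 0.0725)^1 = 1.0725
Accumulated factor: ((1+r)^k - 1)/r = 1.0
Balance = $39,650.00 * 1.0725 - $6,704.57 * 1.0
Balance = $35,820.06

$35,820.06


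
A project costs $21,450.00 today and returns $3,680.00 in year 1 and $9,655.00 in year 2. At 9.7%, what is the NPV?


Formula: NPV = C0 + C1/(1+r) + C2/(1+r)^2
Discount C1: $3,680.00 / (1 + 0.097) = $3,354.60
Discount C2: $9,655.00 / (1 + 0.097)^2 = $8,023.04
NPV = -$21,450.00 + $3,354.60 + $8,023.04 = -$10,072.36

-$10,072.36


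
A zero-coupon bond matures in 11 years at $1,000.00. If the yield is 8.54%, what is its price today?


Formula: Price = FV / (1 + r)^n
Substituting: Price = $1,000.00 / (1 + 0.0854)^11
Discount factor: (1.0854)^11 = 2.463134
Price = $1,000.00 / 2.463134 = $405.99

$405.99


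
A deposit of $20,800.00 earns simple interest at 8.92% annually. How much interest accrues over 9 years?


Formula: I = P * r * t
Substituting: I = $20,800.00 * 0.0892 * 9
Step: I = $20,800.00 * 0.8028
I = $16,698.24

$16,698.24


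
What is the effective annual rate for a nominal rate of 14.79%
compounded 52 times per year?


Formula: EAR = (1 + r/m)^m - 1
Period rate: r/m = 0.1479 / 52 = 0.002844
Compounding: (1 + 0.002844)^52 = 1.159154
EAR = 1.159154 - 1 = 0.159154

0.159154


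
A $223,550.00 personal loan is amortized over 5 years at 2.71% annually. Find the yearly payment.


Formula: PMT = PV * r / (1 - (1+r)^(-n))
Denominator: 1 - (1 + 0.0271)^(-5) = 0.125144
Numerator: $223,550.00 * 0.0271 = 6058.205
PMT = 6058.205 / 0.125144 = $48,409.70

$48,409.70


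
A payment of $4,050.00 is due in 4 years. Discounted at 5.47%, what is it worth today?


Formula: PV = FV / (1 + r)^n
Substituting: PV = $4,050.00 / (1 + 0.0547)^4
Discount factor: (1.0547)^4 = 1.237416
PV = $4,050.00 / 1.237416 = $3,272.95

$3,272.95


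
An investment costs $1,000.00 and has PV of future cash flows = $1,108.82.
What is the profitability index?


Formula: PI = PV(cash flows) / initial investment
Substituting: PI = $1,108.82 / $1,000.00
PI = 1.1088

1.1088


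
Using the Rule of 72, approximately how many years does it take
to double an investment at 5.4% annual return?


Formula: Years ≈ 72 / r
Substituting: Years ≈ 72 / 5.4
Years ≈ 13.3

13.3 years


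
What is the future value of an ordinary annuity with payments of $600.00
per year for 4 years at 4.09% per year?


Formula: FV = PMT * ((1+r)^n - 1) / r
Growth factor: (1 + 0.0409)^4 = 1.173913
Numerator: 1.173913 - 1 = 0.173913
FV = $600.00 * 0.173913 / 0.0409 = $2,551.30

$2,551.30


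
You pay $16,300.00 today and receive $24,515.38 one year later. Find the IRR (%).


Formula: IRR = C1/C0 - 1
Substituting: IRR = $24,515.38 / $16,300.00 - 1
Ratio: 1.504011 - 1 = 0.504011
IRR = 50.4011%

50.4011%


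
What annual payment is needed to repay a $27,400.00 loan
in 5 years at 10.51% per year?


Formula: PMT = PV * r / (1 - (1+r)^(-n))
Denominator: 1 - (1 + 0.1051)^(-5) = 0.393275
Numerator: $27,400.00 * 0.1051 = 2879.74
PMT = 2879.74 / 0.393275 = $7,322.46

$7,322.46


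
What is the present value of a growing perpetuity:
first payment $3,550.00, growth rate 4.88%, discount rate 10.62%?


Formula: PV = C / (r - g)
Spread: r - g = 0.1062 - 0.0488 = 0.0574
Substituting: PV = $3,550.00 / 0.0574
PV = $61,846.69

$61,846.69


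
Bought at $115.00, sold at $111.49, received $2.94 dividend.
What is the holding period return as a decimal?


Formula: HPR = (P1 - P0 + D) / P0
Gain: $111.49 - $115.00 + $2.94 = -$0.57
HPR = -$0.57 / $115.00 = -0.005

-0.005


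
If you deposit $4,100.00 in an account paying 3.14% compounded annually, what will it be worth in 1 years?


Formula: FV = P * (1 + r)^n
Substituting: FV = $4,100.00 * (1 + 0.0314)^1
Growth factor: (1.0314)^1 = 1.0314
FV = $4,100.00 * 1.0314 = $4,228.74

$4,228.74


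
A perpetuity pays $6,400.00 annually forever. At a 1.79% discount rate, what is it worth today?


Formula: PV = C / r
Substituting: PV = $6,400.00 / 0.0179
PV = $357,541.90

$357,541.90


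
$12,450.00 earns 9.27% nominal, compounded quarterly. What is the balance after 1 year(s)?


Formula: FV = P * (1 + r/m)^(m*t)
Period rate: r/m = 0.0927 / 4 = 0.023175
Total periods: m*t = 4 * 1 = 4
Growth factor: (1 + 0.023175)^4 = 1.095973
FV = $12,450.00 * 1.095973 = $13,644.86

$13,644.86


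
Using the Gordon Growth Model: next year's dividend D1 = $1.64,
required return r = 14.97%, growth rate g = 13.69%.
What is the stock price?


Formula: P = D1 / (r - g)
Spread: r - g = 0.1497 - 0.1369 = 0.0128
Substituting: P = $1.64 / 0.0128
P = $128.13

$128.13


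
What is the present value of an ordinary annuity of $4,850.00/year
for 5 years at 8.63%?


Formula: PV = PMT * (1 - (1+r)^(-n)) / r
Discount factor: (1 + 0.0863)^(-5) = 0.661076
Bracket: 1 - 0.661076 = 0.338924
PV = $4,850.00 * 0.338924 / 0.0863 = $19,047.32

$19,047.32


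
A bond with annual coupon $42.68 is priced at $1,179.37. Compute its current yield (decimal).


Formula: Current yield = annual coupon / price
Substituting: CY = $42.68 / $1,179.37
CY = 0.036189

0.036189


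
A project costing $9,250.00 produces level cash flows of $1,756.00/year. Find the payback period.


Formula: Payback = investment / annual cash flow
Substituting: Payback = $9,250.00 / $1,756.00
Payback = 5.2677 years

5.2677 years


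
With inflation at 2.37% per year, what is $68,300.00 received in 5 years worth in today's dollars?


Formula: Real value = nominal / (1 + inflation)^years
Price level: (1 + 0.0237)^5 = 1.124252
Real value = $68,300.00 / 1.124252 = $60,751.53

$60,751.53


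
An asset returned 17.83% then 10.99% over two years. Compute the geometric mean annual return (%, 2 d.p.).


Formula: Geometric mean = ((1+r1)*(1+r2))^(1/2) - 1
Product: (1 + 0.1783) * (1 + 0.1099) = 1.1783 * 1.1099 = 1.307795
Square root: 1.307795^0.5 = 1.143589
Geometric mean = 1.143589 - 1 = 0.143589
As percentage: 14.36%

14.36%


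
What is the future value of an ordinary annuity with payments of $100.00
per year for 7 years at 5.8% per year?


Formula: FV = PMT * ((1+r)^n - 1) / r
Growth factor: (1 + 0.058)^7 = 1.483883
Numerator: 1.483883 - 1 = 0.483883
FV = $100.00 * 0.483883 / 0.058 = $834.28

$834.28


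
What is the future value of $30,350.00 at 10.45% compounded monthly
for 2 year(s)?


Formula: FV = P * (1 + r/m)^(m*t)
Period rate: r/m = 0.1045 / 12 = 0.008708
Total periods: m*t = 12 * 2 = 24
Growth factor: (1 + 0.008708)^24 = 1.23133
FV = $30,350.00 * 1.23133 = $37,370.88

$37,370.88


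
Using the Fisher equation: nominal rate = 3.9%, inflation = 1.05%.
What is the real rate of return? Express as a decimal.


Formula: (1 + r_real) = (1 + r_nom) / (1 + inflation)
Substituting: (1 + r_real) = 1.039 / 1.0105
(1 + r_real) = 1.028204
r_real = 1.028204 - 1 = 0.028204

0.028204


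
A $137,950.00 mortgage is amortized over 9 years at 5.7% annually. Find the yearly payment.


Formula: PMT = PV * r / (1 - (1+r)^(-n))
Denominator: 1 - (1 + 0.057)^(-9) = 0.392809
Numerator: $137,950.00 * 0.057 = 7863.15
PMT = 7863.15 / 0.392809 = $20,017.73

$20,017.73


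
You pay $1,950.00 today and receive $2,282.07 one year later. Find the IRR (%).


Formula: IRR = C1/C0 - 1
Substituting: IRR = $2,282.07 / $1,950.00 - 1
Ratio: 1.170292 - 1 = 0.170292
IRR = 17.0292%

17.0292%


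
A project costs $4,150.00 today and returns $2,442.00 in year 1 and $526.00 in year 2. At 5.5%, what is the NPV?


Formula: NPV = C0 + C1/(1+r) + C2/(1+r)^2
Discount C1: $2,442.00 / (1 + 0.055) = $2,314.69
Discount C2: $526.00 / (1 + 0.055)^2 = $472.59
NPV = -$4,150.00 + $2,314.69 + $472.59 = -$1,362.72

-$1,362.72


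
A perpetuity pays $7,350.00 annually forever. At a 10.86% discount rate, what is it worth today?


Formula: PV = C / r
Substituting: PV = $7,350.00 / 0.1086
PV = $67,679.56

$67,679.56


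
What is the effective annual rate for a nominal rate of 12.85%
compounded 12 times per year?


Formula: EAR = (1 + r/m)^m - 1
Period rate: r/m = 0.1285 / 12 = 0.010708
Compounding: (1 + 0.010708)^12 = 1.136345
EAR = 1.136345 - 1 = 0.136345

0.136345


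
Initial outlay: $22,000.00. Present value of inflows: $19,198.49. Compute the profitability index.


Formula: PI = PV(cash flows) / initial investment
Substituting: PI = $19,198.49 / $22,000.00
PI = 0.8727

0.8727


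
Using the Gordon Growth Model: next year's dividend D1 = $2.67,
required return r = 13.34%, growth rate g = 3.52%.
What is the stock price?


Formula: P = D1 / (r - g)
Spread: r - g = 0.1334 - 0.0352 = 0.0982
Substituting: P = $2.67 / 0.0982
P = $27.19

$27.19


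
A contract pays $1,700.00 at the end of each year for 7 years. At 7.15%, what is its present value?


Formula: PV = PMT * (1 - (1+r)^(-n)) / r
Discount factor: (1 + 0.0715)^(-7) = 0.616673
Bracket: 1 - 0.616673 = 0.383327
PV = $1,700.00 * 0.383327 / 0.0715 = $9,114.07

$9,114.07


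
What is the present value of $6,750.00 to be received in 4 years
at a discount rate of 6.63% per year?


Formula: PV = FV / (1 + r)^n
Substituting: PV = $6,750.00 / (1 + 0.0663)^4
Discount factor: (1.0663)^4 = 1.292759
PV = $6,750.00 / 1.292759 = $5,221.39

$5,221.39


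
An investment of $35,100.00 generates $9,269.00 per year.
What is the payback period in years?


Formula: Payback = investment / annual cash flow
Substituting: Payback = $35,100.00 / $9,269.00
Payback = 3.7868 years

3.7868 years


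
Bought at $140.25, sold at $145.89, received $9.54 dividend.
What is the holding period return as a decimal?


Formula: HPR = (P1 - P0 + D) / P0
Gain: $145.89 - $140.25 + $9.54 = $15.18
HPR = $15.18 / $140.25 = 0.1082

0.1082


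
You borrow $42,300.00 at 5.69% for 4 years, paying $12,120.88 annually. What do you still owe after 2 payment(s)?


Formula: Balance = PV*(1+r)^k - PMT*((1+r)^k - 1)/r
Growth: (1 + 0.0569)^2 = 1.117038
Accumulated factor: ((1+r)^k - 1)/r = 2.0569
Balance = $42,300.00 * 1.117038 - $12,120.88 * 2.0569
Balance = $22,319.25

$22,319.25


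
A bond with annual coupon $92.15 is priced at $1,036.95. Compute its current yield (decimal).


Formula: Current yield = annual coupon / price
Substituting: CY = $92.15 / $1,036.95
CY = 0.088866

0.088866


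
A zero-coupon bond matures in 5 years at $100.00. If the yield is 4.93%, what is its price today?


Formula: Price = FV / (1 + r)^n
Substituting: Price = $100.00 / (1 + 0.0493)^5
Discount factor: (1.0493)^5 = 1.272033
Price = $100.00 / 1.272033 = $78.61

$78.61


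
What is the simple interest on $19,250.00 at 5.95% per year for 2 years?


Formula: I = P * r * t
Substituting: I = $19,250.00 * 0.0595 * 2
Step: I = $19,250.00 * 0.119
I = $2,290.75

$2,290.75


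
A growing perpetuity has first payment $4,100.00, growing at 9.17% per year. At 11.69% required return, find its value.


Formula: PV = C / (r - g)
Spread: r - g = 0.1169 - 0.0917 = 0.0252
Substituting: PV = $4,100.00 / 0.0252
PV = $162,698.41

$162,698.41


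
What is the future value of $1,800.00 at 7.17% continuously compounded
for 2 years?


Formula: FV = P * e^(r*t)
Exponent: r*t = 0.0717 * 2 = 0.1434
e^(0.1434) = 1.154191
FV = $1,800.00 * 1.154191 = $2,077.54

$2,077.54


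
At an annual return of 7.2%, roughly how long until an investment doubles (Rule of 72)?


Formula: Years ≈ 72 / r
Substituting: Years ≈ 72 / 7.2
Years ≈ 10.0

10.0 years


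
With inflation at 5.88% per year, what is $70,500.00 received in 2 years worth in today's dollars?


Formula: Real value = nominal / (1 + inflation)^years
Price level: (1 + 0.0588)^2 = 1.121057
Real value = $70,500.00 / 1.121057 = $62,887.05

$62,887.05


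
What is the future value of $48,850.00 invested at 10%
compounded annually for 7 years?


Formula: FV = P * (1 + r)^n
Substituting: FV = $48,850.00 * (1 + 0.1)^7
Growth factor: (1.1)^7 = 1.948717
FV = $48,850.00 * 1.948717 = $95,194.83

$95,194.83


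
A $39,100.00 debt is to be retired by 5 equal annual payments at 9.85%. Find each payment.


Formula: PMT = PV * r / (1 - (1+r)^(-n))
Denominator: 1 - (1 + 0.0985)^(-5) = 0.374828
Numerator: $39,100.00 * 0.0985 = 3851.35
PMT = 3851.35 / 0.374828 = $10,274.99

$10,274.99


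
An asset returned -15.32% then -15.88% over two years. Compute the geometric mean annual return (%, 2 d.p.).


Formula: Geometric mean = ((1+r1)*(1+r2))^(1/2) - 1
Product: (1 + -0.1532) * (1 + -0.1588) = 0.8468 * 0.8412 = 0.712328
Square root: 0.712328^0.5 = 0.843995
Geometric mean = 0.843995 - 1 = -0.156005
As percentage: -15.60%

-15.60%


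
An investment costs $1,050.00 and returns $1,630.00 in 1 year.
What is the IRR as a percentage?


Formula: IRR = C1/C0 - 1
Substituting: IRR = $1,630.00 / $1,050.00 - 1
Ratio: 1.552381 - 1 = 0.552381
IRR = 55.2381%

55.2381%


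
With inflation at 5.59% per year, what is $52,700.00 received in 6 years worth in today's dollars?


Formula: Real value = nominal / (1 + inflation)^years
Price level: (1 + 0.0559)^6 = 1.385915
Real value = $52,700.00 / 1.385915 = $38,025.41

$38,025.41
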